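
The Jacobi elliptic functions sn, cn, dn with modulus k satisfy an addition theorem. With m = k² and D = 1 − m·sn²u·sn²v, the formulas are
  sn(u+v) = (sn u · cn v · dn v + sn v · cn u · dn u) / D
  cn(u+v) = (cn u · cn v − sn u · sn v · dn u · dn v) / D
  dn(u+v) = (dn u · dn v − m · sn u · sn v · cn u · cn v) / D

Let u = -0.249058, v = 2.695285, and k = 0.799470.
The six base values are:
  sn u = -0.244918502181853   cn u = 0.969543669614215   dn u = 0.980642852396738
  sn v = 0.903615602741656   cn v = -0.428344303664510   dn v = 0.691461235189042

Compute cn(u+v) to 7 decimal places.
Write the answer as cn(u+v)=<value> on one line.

m = k² = 0.6391522809
D = 1 − m·sn²u·sn²v = 0.9686949086600361
cn(u+v) = (cn u·cn v − sn u·sn v·dn u·dn v)/D = -0.265231915647618/0.9686949086600361 = -0.2738033546749044

cn(u+v)=-0.2738034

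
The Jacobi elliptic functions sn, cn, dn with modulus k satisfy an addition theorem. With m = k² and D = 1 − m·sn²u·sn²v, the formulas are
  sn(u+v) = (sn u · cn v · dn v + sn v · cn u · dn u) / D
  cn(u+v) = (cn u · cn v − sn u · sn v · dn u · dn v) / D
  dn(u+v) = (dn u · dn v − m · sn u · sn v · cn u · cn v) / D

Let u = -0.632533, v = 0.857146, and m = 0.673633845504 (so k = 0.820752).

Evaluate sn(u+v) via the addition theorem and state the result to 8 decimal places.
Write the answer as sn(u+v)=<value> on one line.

sn u = -0.5700363008938099, cn u = 0.8216195078400353, dn u = 0.8838034202841019
sn v = 0.7151379043658328, cn v = 0.6989833887434271, dn v = 0.8096225551096549
m = k² = 0.673633845504
D = 1 − m·sn²u·sn²v = 0.8880540153256777
sn(u+v) = (sn u·cn v·dn v + sn v·cn u·dn u)/D = 0.1967066911557375/0.8880540153256777 = 0.2215030704901423

sn(u+v)=0.22150307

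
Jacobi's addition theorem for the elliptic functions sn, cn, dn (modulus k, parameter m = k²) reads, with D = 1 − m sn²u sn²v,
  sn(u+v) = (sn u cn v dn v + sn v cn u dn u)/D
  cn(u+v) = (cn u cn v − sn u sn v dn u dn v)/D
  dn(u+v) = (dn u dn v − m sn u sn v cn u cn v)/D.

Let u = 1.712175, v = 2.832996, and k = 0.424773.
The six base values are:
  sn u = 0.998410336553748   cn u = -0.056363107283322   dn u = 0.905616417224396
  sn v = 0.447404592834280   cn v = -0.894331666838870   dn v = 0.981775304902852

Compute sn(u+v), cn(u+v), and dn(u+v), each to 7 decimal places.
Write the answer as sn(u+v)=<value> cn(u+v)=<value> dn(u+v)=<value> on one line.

sn(u+v)=-0.9330667 cn(u+v)=-0.3597033 dn(u+v)=0.9181031

m = k² = 0.180432101529
D = 1 − m·sn²u·sn²v = 0.9639974865940967
sn(u+v) = (sn u·cn v·dn v + sn v·cn u·dn u)/D = -0.8994739999224767/0.9639974865940967 = -0.9330667480269184
cn(u+v) = (cn u·cn v − sn u·sn v·dn u·dn v)/D = -0.3467530499118876/0.9639974865940967 = -0.3597032717761559
dn(u+v) = (dn u·dn v − m·sn u·sn v·cn u·cn v)/D = 0.88504911453484/0.9639974865940967 = 0.9181031349592108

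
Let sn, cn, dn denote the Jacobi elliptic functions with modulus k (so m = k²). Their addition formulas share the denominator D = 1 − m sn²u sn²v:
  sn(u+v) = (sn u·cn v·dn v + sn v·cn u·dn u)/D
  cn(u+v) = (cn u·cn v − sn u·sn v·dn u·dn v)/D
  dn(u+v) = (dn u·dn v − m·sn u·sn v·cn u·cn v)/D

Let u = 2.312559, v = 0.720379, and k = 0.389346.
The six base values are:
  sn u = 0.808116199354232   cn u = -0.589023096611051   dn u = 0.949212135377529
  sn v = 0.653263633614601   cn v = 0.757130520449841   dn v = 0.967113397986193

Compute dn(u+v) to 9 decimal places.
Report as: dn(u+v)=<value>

m = k² = 0.151590307716
D = 1 − m·sn²u·sn²v = 0.9577529854513767
dn(u+v) = (dn u·dn v − m·sn u·sn v·cn u·cn v)/D = 0.9536849731761825/0.9577529854513767 = 0.9957525454506654

dn(u+v)=0.995752545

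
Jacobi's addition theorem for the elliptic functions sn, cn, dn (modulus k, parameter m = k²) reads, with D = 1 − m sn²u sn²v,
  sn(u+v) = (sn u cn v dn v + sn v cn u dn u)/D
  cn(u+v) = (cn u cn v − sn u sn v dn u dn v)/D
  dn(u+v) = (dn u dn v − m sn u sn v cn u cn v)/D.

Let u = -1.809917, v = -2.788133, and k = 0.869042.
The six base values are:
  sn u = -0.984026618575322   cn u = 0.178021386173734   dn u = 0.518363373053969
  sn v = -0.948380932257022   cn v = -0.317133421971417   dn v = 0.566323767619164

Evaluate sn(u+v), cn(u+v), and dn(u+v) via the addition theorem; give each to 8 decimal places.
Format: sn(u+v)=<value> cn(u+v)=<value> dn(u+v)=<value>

m = k² = 0.755233997764
D = 1 − m·sn²u·sn²v = 0.3422500065764451
sn(u+v) = (sn u·cn v·dn v + sn v·cn u·dn u)/D = 0.08921500125089472/0.3422500065764451 = 0.2606720220207435
cn(u+v) = (cn u·cn v − sn u·sn v·dn u·dn v)/D = -0.3304175397181263/0.3422500065764451 = -0.9654274167101414
dn(u+v) = (dn u·dn v − m·sn u·sn v·cn u·cn v)/D = 0.3333525470443206/0.3422500065764451 = 0.974003040580988

sn(u+v)=0.26067202 cn(u+v)=-0.96542742 dn(u+v)=0.97400304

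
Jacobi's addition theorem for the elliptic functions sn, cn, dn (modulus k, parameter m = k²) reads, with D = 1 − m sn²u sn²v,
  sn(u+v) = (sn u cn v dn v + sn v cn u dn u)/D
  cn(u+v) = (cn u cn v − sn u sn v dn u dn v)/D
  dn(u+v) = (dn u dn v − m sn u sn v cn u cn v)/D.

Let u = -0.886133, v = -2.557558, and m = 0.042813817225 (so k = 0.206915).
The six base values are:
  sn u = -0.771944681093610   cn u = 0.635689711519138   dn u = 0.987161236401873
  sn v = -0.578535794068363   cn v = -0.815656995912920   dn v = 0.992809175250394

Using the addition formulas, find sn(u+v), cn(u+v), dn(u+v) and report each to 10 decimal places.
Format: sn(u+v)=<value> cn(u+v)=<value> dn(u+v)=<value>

m = k² = 0.042813817225
D = 1 − m·sn²u·sn²v = 0.9914608080327643
sn(u+v) = (sn u·cn v·dn v + sn v·cn u·dn u)/D = 0.2620668841931701/0.9914608080327643 = 0.2643239975497949
cn(u+v) = (cn u·cn v − sn u·sn v·dn u·dn v)/D = -0.9561984532900404/0.9914608080327643 = -0.9644339398420692
dn(u+v) = (dn u·dn v − m·sn u·sn v·cn u·cn v)/D = 0.9899768287664252/0.9914608080327643 = 0.9985032396093562

sn(u+v)=0.2643239975 cn(u+v)=-0.9644339398 dn(u+v)=0.9985032396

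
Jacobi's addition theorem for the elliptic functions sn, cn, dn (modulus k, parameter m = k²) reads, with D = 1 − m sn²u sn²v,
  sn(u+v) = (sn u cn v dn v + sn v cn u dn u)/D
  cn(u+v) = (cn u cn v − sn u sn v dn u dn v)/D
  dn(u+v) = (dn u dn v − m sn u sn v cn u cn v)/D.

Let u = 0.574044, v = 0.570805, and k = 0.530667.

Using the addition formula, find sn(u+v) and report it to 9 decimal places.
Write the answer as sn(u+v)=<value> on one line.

sn u = 0.536058494115395, cn u = 0.8441808401561451, dn u = 0.9586853719614365
sn v = 0.5334340139985131, cn v = 0.8458416830054157, dn v = 0.9590975318782871
m = k² = 0.281607464889
D = 1 − m·sn²u·sn²v = 0.9769733936614653
sn(u+v) = (sn u·cn v·dn v + sn v·cn u·dn u)/D = 0.8665847831563031/0.9769733936614653 = 0.887009604129083

sn(u+v)=0.887009604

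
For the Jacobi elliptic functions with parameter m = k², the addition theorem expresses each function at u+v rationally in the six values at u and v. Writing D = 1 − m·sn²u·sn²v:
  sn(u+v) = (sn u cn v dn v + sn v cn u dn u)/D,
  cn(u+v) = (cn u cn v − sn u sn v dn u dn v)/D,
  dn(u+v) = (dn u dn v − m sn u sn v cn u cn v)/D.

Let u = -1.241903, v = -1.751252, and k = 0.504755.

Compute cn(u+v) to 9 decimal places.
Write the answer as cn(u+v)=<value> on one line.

sn u = -0.9254508845848801, cn u = 0.3788676024959947, dn u = 0.8841907805035817
sn v = -0.9985254651056719, cn v = -0.05428531602101719, dn v = 0.8636973966479976
m = k² = 0.254777610025
D = 1 − m·sn²u·sn²v = 0.7824363685705261
cn(u+v) = (cn u·cn v − sn u·sn v·dn u·dn v)/D = -0.7262669397561218/0.7824363685705261 = -0.9282121446923241

cn(u+v)=-0.928212145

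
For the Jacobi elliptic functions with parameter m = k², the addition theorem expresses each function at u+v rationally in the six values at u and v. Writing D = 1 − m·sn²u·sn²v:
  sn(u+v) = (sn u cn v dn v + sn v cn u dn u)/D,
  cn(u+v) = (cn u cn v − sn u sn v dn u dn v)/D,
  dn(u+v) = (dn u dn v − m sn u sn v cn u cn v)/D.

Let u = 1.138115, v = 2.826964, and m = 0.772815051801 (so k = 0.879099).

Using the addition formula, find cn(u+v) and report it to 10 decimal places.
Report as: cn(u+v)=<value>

sn u = 0.8375397265379864, cn u = 0.5463764329385693, dn u = 0.6766766338005491
sn v = 0.9510529869834958, cn v = -0.3090278562682829, dn v = 0.548623192095563
m = k² = 0.772815051801
D = 1 − m·sn²u·sn²v = 0.5096616836095606
cn(u+v) = (cn u·cn v − sn u·sn v·dn u·dn v)/D = -0.4645551710323376/0.5096616836095606 = -0.9114971479555485

cn(u+v)=-0.9114971480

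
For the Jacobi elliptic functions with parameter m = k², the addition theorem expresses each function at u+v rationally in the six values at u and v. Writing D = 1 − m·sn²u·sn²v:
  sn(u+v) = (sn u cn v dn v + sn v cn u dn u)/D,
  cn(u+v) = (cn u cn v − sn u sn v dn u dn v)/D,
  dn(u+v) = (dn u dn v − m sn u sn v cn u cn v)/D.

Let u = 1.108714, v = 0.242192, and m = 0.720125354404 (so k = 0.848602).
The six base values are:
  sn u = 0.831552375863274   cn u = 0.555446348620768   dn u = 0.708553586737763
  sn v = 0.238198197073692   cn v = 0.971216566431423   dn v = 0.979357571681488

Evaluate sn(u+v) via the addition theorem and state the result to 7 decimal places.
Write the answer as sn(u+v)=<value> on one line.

m = k² = 0.720125354404
D = 1 − m·sn²u·sn²v = 0.9717470201723194
sn(u+v) = (sn u·cn v·dn v + sn v·cn u·dn u)/D = 0.8846923748546095/0.9717470201723194 = 0.9104142914662372

sn(u+v)=0.9104143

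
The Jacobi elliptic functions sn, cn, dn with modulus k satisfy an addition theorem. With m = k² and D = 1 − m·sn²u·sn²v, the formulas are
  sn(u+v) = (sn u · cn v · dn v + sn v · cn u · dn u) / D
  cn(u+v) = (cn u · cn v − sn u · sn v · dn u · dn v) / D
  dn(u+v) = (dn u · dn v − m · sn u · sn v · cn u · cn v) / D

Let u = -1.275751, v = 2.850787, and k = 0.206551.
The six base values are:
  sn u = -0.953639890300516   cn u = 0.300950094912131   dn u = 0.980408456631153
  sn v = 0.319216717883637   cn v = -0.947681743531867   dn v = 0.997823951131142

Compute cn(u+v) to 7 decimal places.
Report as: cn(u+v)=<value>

m = k² = 0.042663315601
D = 1 − m·sn²u·sn²v = 0.9960463822488782
cn(u+v) = (cn u·cn v − sn u·sn v·dn u·dn v)/D = 0.01259942069971738/0.9960463822488782 = 0.01264943171749728

cn(u+v)=0.0126494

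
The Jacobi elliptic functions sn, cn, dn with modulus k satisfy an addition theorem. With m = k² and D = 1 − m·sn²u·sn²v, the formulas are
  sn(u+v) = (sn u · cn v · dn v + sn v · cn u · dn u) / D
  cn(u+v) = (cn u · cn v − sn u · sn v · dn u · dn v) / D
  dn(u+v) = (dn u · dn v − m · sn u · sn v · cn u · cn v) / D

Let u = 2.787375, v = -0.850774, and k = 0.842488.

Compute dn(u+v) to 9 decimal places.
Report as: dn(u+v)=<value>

dn(u+v)=0.543212615

sn u = 0.9222287842001225, cn u = -0.3866446295925548, dn u = 0.6295417158872943
sn v = -0.7093126516618666, cn v = 0.7048940077716731, dn v = 0.8018037806222417
m = k² = 0.709786030144
D = 1 − m·sn²u·sn²v = 0.6962752340665482
dn(u+v) = (dn u·dn v − m·sn u·sn v·cn u·cn v)/D = 0.378225490355884/0.6962752340665482 = 0.5432126145674948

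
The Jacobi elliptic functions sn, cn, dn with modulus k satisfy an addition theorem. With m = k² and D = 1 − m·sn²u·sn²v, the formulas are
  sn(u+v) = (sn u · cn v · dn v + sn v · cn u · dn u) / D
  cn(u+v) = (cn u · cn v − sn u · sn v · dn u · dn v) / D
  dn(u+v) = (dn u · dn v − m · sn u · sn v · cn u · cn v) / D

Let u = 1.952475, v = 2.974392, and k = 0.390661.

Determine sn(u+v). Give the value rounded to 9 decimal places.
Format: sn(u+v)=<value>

sn u = 0.9577849561158212, cn u = -0.2874856132717157, dn u = 0.9273604413944145
sn v = 0.293538441979925, cn v = -0.9559472700311447, dn v = 0.9934031753738973
m = k² = 0.152616016921
D = 1 − m·sn²u·sn²v = 0.9879367005913803
sn(u+v) = (sn u·cn v·dn v + sn v·cn u·dn u)/D = -0.9878100809900427/0.9879367005913803 = -0.9998718342974183

sn(u+v)=-0.999871834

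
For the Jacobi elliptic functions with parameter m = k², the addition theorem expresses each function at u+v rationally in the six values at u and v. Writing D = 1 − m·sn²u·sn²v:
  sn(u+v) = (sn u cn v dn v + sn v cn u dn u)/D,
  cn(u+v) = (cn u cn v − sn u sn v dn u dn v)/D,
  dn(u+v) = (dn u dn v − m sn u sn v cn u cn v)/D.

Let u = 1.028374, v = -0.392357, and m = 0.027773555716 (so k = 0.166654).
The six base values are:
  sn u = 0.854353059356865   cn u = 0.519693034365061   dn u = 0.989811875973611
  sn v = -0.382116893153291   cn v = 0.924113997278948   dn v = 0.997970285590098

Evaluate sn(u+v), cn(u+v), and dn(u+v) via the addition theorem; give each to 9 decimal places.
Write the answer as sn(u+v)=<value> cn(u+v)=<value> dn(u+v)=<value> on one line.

m = k² = 0.027773555716
D = 1 − m·sn²u·sn²v = 0.9970399522437783
sn(u+v) = (sn u·cn v·dn v + sn v·cn u·dn u)/D = 0.5913568269357387/0.9970399522437783 = 0.5931124681663215
cn(u+v) = (cn u·cn v − sn u·sn v·dn u·dn v)/D = 0.8027364259872418/0.9970399522437783 = 0.805119618507495
dn(u+v) = (dn u·dn v − m·sn u·sn v·cn u·cn v)/D = 0.992157333028874/0.9970399522437783 = 0.9951028850910976

sn(u+v)=0.593112468 cn(u+v)=0.805119619 dn(u+v)=0.995102885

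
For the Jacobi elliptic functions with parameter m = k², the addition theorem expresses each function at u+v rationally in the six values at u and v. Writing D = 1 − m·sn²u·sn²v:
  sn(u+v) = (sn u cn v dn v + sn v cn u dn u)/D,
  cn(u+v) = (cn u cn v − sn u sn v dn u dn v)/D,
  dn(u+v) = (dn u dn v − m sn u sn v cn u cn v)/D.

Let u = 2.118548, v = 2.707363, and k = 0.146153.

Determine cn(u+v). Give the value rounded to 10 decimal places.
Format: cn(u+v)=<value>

cn(u+v)=0.0869969154

sn u = 0.8607819717507179, cn u = -0.508973866823186, dn u = 0.992054879378265
sn v = 0.4357730619980153, cn v = -0.9000565751311825, dn v = 0.9979697602896234
m = k² = 0.021360699409
D = 1 − m·sn²u·sn²v = 0.9969944597114469
cn(u+v) = (cn u·cn v − sn u·sn v·dn u·dn v)/D = 0.0867354426991996/0.9969944597114469 = 0.08699691543351487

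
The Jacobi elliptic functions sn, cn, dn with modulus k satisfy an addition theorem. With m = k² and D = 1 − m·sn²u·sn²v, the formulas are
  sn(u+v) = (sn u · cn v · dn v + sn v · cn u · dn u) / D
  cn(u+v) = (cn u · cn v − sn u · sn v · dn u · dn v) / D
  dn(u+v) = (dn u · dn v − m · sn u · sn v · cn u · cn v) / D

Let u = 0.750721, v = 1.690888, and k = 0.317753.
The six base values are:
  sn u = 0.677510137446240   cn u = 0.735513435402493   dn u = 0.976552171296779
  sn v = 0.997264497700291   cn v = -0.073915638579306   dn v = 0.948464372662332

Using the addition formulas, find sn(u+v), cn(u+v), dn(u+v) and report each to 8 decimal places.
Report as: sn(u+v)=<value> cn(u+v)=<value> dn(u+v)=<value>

m = k² = 0.100966969009
D = 1 − m·sn²u·sn²v = 0.9539073548550303
sn(u+v) = (sn u·cn v·dn v + sn v·cn u·dn u)/D = 0.6688046579950219/0.9539073548550303 = 0.701121188122785
cn(u+v) = (cn u·cn v − sn u·sn v·dn u·dn v)/D = -0.6801761324029846/0.9539073548550303 = -0.7130421302877512
dn(u+v) = (dn u·dn v − m·sn u·sn v·cn u·cn v)/D = 0.9299337340218245/0.9539073548550303 = 0.9748679777850658

sn(u+v)=0.70112119 cn(u+v)=-0.71304213 dn(u+v)=0.97486798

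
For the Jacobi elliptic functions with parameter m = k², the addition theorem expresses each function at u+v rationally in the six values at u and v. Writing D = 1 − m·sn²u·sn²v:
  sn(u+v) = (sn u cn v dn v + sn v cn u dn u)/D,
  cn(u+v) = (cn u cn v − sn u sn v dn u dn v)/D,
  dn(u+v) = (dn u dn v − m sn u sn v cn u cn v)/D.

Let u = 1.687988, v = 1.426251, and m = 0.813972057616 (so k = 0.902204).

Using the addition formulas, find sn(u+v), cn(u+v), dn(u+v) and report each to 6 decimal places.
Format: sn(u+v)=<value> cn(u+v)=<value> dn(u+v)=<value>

sn u = 0.9630966687643526, cn u = 0.2691557292999852, dn u = 0.4949706967973058
sn v = 0.9169974714639939, cn v = 0.3988930148907619, dn v = 0.5617326989763687
m = k² = 0.813972057616
D = 1 − m·sn²u·sn²v = 0.3651289348153673
sn(u+v) = (sn u·cn v·dn v + sn v·cn u·dn u)/D = 0.3379685278130281/0.3651289348153673 = 0.925614202511578
cn(u+v) = (cn u·cn v − sn u·sn v·dn u·dn v)/D = -0.1381897725857422/0.3651289348153673 = -0.3784684241899916
dn(u+v) = (dn u·dn v − m·sn u·sn v·cn u·cn v)/D = 0.2008607276196529/0.3651289348153673 = 0.5501090394855205

sn(u+v)=0.925614 cn(u+v)=-0.378468 dn(u+v)=0.550109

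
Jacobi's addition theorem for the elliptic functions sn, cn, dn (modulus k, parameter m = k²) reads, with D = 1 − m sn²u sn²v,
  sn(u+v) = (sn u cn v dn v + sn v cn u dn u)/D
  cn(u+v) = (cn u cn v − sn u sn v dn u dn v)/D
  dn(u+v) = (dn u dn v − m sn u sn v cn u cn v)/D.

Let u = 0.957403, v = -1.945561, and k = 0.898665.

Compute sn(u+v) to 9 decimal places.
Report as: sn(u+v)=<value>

sn(u+v)=-0.772475219

sn u = 0.7581065983685602, cn u = 0.6521306506445242, dn u = 0.7320193259910574
sn v = -0.9892828472718445, cn v = 0.1460118080626096, dn v = 0.45784143335132
m = k² = 0.807598782225
D = 1 − m·sn²u·sn²v = 0.5457476665582922
sn(u+v) = (sn u·cn v·dn v + sn v·cn u·dn u)/D = -0.4215765483564027/0.5457476665582922 = -0.7724752192071414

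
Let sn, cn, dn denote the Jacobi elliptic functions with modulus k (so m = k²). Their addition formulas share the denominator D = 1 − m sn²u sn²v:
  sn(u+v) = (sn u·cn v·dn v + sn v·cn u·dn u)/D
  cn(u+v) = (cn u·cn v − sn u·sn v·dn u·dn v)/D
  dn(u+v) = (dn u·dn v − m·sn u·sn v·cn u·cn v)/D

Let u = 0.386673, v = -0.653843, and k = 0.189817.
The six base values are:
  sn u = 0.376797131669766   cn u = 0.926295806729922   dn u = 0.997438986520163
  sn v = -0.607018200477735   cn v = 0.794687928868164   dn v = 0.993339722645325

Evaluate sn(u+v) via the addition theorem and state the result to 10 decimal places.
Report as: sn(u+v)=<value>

sn(u+v)=-0.2638940210

m = k² = 0.036030493489
D = 1 − m·sn²u·sn²v = 0.9981150978384604
sn(u+v) = (sn u·cn v·dn v + sn v·cn u·dn u)/D = -0.2633966066344858/0.9981150978384604 = -0.2638940210451712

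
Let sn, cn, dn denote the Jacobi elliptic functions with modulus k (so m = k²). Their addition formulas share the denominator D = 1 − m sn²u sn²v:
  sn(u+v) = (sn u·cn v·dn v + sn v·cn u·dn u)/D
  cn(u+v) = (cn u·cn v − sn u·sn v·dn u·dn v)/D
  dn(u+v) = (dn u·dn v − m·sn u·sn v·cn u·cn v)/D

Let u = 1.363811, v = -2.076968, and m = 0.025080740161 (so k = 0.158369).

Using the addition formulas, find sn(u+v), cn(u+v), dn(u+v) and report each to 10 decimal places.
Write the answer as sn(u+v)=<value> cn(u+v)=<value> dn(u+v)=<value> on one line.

sn u = 0.9771298637043177, cn u = 0.2126434326688262, dn u = 0.987954119087428
sn v = -0.8821445772940919, cn v = -0.4709787094451595, dn v = 0.9901932605893448
m = k² = 0.025080740161
D = 1 − m·sn²u·sn²v = 0.9813652118512494
sn(u+v) = (sn u·cn v·dn v + sn v·cn u·dn u)/D = -0.6410168860609745/0.9813652118512494 = -0.6531889232671687
cn(u+v) = (cn u·cn v − sn u·sn v·dn u·dn v)/D = 0.7430848072841614/0.9813652118512494 = 0.7571949752349634
dn(u+v) = (dn u·dn v − m·sn u·sn v·cn u·cn v)/D = 0.9761003721341841/0.9813652118512494 = 0.9946351881506644

sn(u+v)=-0.6531889233 cn(u+v)=0.7571949752 dn(u+v)=0.9946351882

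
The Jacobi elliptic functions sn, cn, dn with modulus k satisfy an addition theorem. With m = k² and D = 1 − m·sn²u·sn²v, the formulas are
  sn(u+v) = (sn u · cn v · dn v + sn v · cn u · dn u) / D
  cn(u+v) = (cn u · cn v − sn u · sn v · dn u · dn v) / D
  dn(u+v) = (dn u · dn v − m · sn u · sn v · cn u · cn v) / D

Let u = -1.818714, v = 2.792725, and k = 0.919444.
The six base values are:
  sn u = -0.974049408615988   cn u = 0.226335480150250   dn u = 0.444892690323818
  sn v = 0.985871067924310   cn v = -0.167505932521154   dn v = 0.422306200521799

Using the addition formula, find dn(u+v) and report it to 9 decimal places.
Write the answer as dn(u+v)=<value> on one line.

dn(u+v)=0.712699599

m = k² = 0.845377269136
D = 1 − m·sn²u·sn²v = 0.2204341902623443
dn(u+v) = (dn u·dn v − m·sn u·sn v·cn u·cn v)/D = 0.1571033590065145/0.2204341902623443 = 0.7126995990029576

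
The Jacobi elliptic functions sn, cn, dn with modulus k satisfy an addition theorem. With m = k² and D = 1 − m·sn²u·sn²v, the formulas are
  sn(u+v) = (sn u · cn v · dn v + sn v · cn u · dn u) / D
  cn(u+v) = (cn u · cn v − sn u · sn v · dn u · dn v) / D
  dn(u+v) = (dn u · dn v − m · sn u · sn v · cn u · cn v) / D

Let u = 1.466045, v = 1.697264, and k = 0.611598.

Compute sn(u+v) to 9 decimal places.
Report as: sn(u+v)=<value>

sn(u+v)=0.346486837

sn u = 0.9728019109068234, cn u = 0.2316386024306674, dn u = 0.8037525688826467
sn v = 0.9987701646557695, cn v = 0.04957981639222749, dn v = 0.7917495599391558
m = k² = 0.374052113604
D = 1 − m·sn²u·sn²v = 0.6468883352671701
sn(u+v) = (sn u·cn v·dn v + sn v·cn u·dn u)/D = 0.2241382931841344/0.6468883352671701 = 0.3464868370080649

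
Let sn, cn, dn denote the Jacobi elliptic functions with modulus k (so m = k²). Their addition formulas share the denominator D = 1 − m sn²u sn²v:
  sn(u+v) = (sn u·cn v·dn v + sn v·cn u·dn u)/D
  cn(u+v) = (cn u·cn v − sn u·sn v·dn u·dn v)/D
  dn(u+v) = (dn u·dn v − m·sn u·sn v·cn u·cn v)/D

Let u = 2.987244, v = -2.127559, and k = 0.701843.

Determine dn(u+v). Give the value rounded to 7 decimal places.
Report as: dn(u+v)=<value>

dn(u+v)=0.8597072

sn u = 0.6305346905056688, cn u = -0.7761610683800886, dn u = 0.8967505623918805
sn v = -0.9799624439439043, cn v = -0.1991823497689746, dn v = 0.7259193977970418
m = k² = 0.492583596649
D = 1 − m·sn²u·sn²v = 0.8119311882976645
dn(u+v) = (dn u·dn v − m·sn u·sn v·cn u·cn v)/D = 0.6980231181022914/0.8119311882976645 = 0.8597072364787483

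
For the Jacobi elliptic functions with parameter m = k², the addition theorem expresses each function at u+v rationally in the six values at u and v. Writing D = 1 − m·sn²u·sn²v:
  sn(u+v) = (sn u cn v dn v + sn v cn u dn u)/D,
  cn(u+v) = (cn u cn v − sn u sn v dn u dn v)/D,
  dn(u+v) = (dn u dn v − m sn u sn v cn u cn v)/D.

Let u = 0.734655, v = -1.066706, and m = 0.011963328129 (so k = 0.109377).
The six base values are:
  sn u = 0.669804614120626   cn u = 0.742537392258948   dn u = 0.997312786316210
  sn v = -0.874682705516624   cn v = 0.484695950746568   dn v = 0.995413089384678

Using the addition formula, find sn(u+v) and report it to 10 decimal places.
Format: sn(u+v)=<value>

sn(u+v)=-0.3259151763

m = k² = 0.011963328129
D = 1 − m·sn²u·sn²v = 0.9958937123979798
sn(u+v) = (sn u·cn v·dn v + sn v·cn u·dn u)/D = -0.3245768748053855/0.9958937123979798 = -0.3259151762529432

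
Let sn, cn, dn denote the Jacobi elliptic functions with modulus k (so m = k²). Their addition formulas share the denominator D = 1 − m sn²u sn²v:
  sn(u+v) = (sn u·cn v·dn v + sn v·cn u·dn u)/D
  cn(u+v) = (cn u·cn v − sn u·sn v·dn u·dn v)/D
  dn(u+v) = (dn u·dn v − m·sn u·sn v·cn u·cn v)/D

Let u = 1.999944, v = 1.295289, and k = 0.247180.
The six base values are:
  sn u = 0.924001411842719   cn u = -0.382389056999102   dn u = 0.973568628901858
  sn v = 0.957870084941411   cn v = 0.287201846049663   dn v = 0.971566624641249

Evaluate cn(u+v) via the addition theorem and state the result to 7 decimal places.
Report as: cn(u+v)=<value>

cn(u+v)=-0.9946052

m = k² = 0.0610979524
D = 1 − m·sn²u·sn²v = 0.9521386278205836
cn(u+v) = (cn u·cn v − sn u·sn v·dn u·dn v)/D = -0.9470019930168799/0.9521386278205836 = -0.9946051607889691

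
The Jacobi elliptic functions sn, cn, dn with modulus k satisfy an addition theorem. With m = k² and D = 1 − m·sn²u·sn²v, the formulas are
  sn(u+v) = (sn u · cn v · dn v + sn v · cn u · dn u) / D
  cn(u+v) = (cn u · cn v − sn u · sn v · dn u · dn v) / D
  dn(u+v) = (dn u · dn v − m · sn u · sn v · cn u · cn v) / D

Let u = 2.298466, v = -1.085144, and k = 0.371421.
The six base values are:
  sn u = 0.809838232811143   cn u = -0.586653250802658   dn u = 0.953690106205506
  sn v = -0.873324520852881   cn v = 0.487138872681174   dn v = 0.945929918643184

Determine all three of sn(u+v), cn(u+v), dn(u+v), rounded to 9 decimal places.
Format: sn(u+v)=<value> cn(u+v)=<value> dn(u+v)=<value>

sn(u+v)=0.925660383 cn(u+v)=0.378355462 dn(u+v)=0.939039342

m = k² = 0.137953559241
D = 1 − m·sn²u·sn²v = 0.9309949665521853
sn(u+v) = (sn u·cn v·dn v + sn v·cn u·dn u)/D = 0.8617851573160941/0.9309949665521853 = 0.9256603830067949
cn(u+v) = (cn u·cn v − sn u·sn v·dn u·dn v)/D = 0.3522470303284042/0.9309949665521853 = 0.3783554616121113
dn(u+v) = (dn u·dn v − m·sn u·sn v·cn u·cn v)/D = 0.8742409012147266/0.9309949665521853 = 0.9390393424492511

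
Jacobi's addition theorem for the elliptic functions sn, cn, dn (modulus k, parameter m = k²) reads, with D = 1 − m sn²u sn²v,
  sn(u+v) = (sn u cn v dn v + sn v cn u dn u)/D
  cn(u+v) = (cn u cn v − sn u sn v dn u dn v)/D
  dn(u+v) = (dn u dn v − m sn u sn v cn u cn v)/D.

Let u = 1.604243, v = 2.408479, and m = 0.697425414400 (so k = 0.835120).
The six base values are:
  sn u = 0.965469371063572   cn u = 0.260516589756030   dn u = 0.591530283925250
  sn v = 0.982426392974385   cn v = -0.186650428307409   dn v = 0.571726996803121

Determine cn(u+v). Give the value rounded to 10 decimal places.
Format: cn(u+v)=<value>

m = k² = 0.6974254144
D = 1 − m·sn²u·sn²v = 0.3725562278080253
cn(u+v) = (cn u·cn v − sn u·sn v·dn u·dn v)/D = -0.369403259930276/0.3725562278080253 = -0.9915369341795729

cn(u+v)=-0.9915369342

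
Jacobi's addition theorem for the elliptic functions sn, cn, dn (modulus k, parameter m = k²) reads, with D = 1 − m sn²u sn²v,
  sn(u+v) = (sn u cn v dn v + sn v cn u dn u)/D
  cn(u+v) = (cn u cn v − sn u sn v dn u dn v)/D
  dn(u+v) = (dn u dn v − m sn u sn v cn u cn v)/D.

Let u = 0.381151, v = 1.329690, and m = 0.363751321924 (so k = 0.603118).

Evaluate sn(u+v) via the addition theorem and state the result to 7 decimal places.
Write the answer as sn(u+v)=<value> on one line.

sn(u+v)=0.9994295

sn u = 0.3689674338926465, cn u = 0.9294423235073146, dn u = 0.974925637262455
sn v = 0.94228627433079, cn v = 0.3348082693241001, dn v = 0.8228146548394071
m = k² = 0.363751321924
D = 1 − m·sn²u·sn²v = 0.9560310208976491
sn(u+v) = (sn u·cn v·dn v + sn v·cn u·dn u)/D = 0.9554856477547274/0.9560310208976491 = 0.9994295445116314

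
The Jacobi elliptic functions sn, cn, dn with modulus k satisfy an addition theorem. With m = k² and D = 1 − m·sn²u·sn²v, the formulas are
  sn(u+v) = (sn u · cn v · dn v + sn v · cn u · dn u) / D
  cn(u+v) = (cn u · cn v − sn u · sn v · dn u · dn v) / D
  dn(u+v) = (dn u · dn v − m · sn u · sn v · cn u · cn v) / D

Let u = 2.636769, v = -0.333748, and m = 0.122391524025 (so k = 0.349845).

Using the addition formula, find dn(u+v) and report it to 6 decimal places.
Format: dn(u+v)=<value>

dn(u+v)=0.960012

sn u = 0.5678850812378624, cn u = -0.8231078510787432, dn u = 0.9800660861749401
sn v = -0.3268861644761496, cn v = 0.9450637203247576, dn v = 0.9934394329795068
m = k² = 0.122391524025
D = 1 − m·sn²u·sn²v = 0.995782400465959
dn(u+v) = (dn u·dn v − m·sn u·sn v·cn u·cn v)/D = 0.9559626498978179/0.995782400465959 = 0.9600115943508258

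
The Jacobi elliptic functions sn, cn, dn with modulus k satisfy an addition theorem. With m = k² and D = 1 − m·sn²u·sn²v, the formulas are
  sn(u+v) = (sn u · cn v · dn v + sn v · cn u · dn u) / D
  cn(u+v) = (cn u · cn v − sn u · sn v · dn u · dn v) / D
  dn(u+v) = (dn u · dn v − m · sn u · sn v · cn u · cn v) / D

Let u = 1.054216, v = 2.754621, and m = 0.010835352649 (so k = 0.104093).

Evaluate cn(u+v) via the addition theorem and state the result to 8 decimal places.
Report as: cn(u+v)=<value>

sn u = 0.8686762470741548, cn u = 0.4953802355455474, dn u = 0.9959034390877209
sn v = 0.3852010598187522, cn v = -0.9228326736275164, dn v = 0.999195802597755
m = k² = 0.010835352649
D = 1 − m·sn²u·sn²v = 0.9987867958422574
cn(u+v) = (cn u·cn v − sn u·sn v·dn u·dn v)/D = -0.7901293133159797/0.9987867958422574 = -0.7910890658598256

cn(u+v)=-0.79108907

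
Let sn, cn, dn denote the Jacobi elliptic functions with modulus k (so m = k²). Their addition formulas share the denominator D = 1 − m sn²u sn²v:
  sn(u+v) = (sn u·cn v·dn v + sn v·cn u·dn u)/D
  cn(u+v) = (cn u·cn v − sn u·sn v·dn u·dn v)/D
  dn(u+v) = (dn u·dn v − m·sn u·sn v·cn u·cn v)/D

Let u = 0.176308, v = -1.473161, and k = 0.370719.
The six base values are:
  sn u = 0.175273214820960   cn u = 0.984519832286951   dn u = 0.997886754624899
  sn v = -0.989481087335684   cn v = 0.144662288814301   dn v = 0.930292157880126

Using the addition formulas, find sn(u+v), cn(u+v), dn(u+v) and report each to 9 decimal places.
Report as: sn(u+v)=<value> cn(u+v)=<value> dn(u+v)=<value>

sn(u+v)=-0.952454286 cn(u+v)=0.304681527 dn(u+v)=0.935588266

m = k² = 0.137432576961
D = 1 − m·sn²u·sn²v = 0.9958663301225169
sn(u+v) = (sn u·cn v·dn v + sn v·cn u·dn u)/D = -0.9485171546055571/0.9958663301225169 = -0.9524542861980939
cn(u+v) = (cn u·cn v − sn u·sn v·dn u·dn v)/D = 0.3034220738355523/0.9958663301225169 = 0.3046815266846342
dn(u+v) = (dn u·dn v − m·sn u·sn v·cn u·cn v)/D = 0.9317208530319889/0.9958663301225169 = 0.9355882660651491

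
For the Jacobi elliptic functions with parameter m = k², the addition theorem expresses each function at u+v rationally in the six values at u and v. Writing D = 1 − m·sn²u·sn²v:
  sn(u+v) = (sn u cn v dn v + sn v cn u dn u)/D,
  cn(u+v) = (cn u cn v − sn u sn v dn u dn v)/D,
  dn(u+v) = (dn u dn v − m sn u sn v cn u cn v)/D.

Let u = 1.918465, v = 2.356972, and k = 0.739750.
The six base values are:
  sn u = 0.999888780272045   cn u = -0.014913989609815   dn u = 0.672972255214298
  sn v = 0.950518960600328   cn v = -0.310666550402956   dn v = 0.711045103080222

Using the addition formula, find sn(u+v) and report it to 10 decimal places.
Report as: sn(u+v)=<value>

m = k² = 0.5472300625
D = 1 − m·sn²u·sn²v = 0.5056951098712962
sn(u+v) = (sn u·cn v·dn v + sn v·cn u·dn u)/D = -0.2304134359605915/0.5056951098712962 = -0.455637065620891

sn(u+v)=-0.4556370656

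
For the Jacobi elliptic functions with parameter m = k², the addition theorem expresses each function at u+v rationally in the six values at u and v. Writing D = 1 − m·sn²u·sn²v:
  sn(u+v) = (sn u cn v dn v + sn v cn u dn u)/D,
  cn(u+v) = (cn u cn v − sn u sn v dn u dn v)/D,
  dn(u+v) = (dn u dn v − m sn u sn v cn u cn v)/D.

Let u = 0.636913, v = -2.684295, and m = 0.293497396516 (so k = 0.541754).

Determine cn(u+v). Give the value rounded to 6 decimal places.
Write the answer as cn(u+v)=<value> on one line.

cn(u+v)=-0.281203

sn u = 0.5853471261626802, cn u = 0.8107827957554917, dn u = 0.9483873774890831
sn v = -0.6582616089474937, cn v = -0.7527892495153321, dn v = 0.934251105760595
m = k² = 0.293497396516
D = 1 − m·sn²u·sn²v = 0.956425913817737
cn(u+v) = (cn u·cn v − sn u·sn v·dn u·dn v)/D = -0.2689502338995564/0.956425913817737 = -0.2812034157732048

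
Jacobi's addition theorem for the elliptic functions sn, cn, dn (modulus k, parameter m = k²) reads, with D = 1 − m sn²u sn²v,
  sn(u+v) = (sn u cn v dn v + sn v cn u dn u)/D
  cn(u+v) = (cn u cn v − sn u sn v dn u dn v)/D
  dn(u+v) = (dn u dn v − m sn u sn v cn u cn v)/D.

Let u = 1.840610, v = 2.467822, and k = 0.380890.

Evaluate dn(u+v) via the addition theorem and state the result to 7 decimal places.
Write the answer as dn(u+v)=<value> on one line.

sn u = 0.9815843753979337, cn u = -0.1910290919589169, dn u = 0.9274788306636627
sn v = 0.7084334324981133, cn v = -0.7057776361708701, dn v = 0.9629065164324202
m = k² = 0.1450771921
D = 1 − m·sn²u·sn²v = 0.929845988180644
dn(u+v) = (dn u·dn v − m·sn u·sn v·cn u·cn v)/D = 0.879473708681811/0.929845988180644 = 0.9458272873797172

dn(u+v)=0.9458273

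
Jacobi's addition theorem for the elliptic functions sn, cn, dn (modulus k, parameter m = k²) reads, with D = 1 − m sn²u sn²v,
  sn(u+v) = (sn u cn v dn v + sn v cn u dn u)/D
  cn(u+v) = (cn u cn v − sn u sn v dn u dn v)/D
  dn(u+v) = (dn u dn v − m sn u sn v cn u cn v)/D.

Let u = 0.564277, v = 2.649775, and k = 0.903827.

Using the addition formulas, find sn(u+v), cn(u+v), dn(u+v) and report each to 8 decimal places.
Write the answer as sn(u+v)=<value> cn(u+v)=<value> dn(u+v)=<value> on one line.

sn(u+v)=0.90601221 cn(u+v)=-0.42325156 dn(u+v)=0.57396719

sn u = 0.5154633250954179, cn u = 0.8569116410001533, dn u = 0.884842819209234
sn v = 0.9882703462782025, cn v = -0.1527145136100745, dn v = 0.449609102463974
m = k² = 0.816903245929
D = 1 − m·sn²u·sn²v = 0.7880088688975926
sn(u+v) = (sn u·cn v·dn v + sn v·cn u·dn u)/D = 0.713945654137391/0.7880088688975926 = 0.9060122066090267
cn(u+v) = (cn u·cn v − sn u·sn v·dn u·dn v)/D = -0.3335259815960311/0.7880088688975926 = -0.4232515581488654
dn(u+v) = (dn u·dn v − m·sn u·sn v·cn u·cn v)/D = 0.4522912384646208/0.7880088688975926 = 0.573967192904017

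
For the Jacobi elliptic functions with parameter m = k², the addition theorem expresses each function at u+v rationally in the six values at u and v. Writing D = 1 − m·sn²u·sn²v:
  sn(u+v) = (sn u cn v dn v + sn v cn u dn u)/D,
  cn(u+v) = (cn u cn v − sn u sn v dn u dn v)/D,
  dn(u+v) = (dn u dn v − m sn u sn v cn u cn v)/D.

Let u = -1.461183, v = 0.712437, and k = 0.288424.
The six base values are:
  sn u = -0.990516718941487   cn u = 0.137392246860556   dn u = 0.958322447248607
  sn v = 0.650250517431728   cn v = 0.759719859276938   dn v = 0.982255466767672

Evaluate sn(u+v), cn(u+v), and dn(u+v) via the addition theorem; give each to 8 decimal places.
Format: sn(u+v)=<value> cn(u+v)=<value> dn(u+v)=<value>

m = k² = 0.083188403776
D = 1 − m·sn²u·sn²v = 0.9654897722985865
sn(u+v) = (sn u·cn v·dn v + sn v·cn u·dn u)/D = -0.6535462580496691/0.9654897722985865 = -0.6769064539065402
cn(u+v) = (cn u·cn v − sn u·sn v·dn u·dn v)/D = 0.7106671436069432/0.9654897722985865 = 0.7360690542738996
dn(u+v) = (dn u·dn v − m·sn u·sn v·cn u·cn v)/D = 0.9469101561576162/0.9654897722985865 = 0.9807562786535409

sn(u+v)=-0.67690645 cn(u+v)=0.73606905 dn(u+v)=0.98075628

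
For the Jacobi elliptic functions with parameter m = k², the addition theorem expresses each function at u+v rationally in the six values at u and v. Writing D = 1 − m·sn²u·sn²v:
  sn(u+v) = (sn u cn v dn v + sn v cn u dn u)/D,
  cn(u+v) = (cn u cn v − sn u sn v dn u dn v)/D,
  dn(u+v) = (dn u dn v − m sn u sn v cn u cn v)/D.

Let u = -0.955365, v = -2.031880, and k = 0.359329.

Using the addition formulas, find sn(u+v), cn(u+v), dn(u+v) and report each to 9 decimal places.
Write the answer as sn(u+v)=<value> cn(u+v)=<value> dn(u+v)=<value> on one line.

sn(u+v)=-0.260427531 cn(u+v)=-0.965493398 dn(u+v)=0.995611842

sn u = -0.8074236544952465, cn u = 0.5899720689672867, dn u = 0.9569870202817694
sn v = -0.9284783043699399, cn v = -0.3713866426169918, dn v = 0.9427043915414437
m = k² = 0.129117330241
D = 1 − m·sn²u·sn²v = 0.9274343658879095
sn(u+v) = (sn u·cn v·dn v + sn v·cn u·dn u)/D = -0.2415294421434047/0.9274343658879095 = -0.2604275310761949
cn(u+v) = (cn u·cn v − sn u·sn v·dn u·dn v)/D = -0.8954317570914071/0.9274343658879095 = -0.9654933977286212
dn(u+v) = (dn u·dn v − m·sn u·sn v·cn u·cn v)/D = 0.9233646373909965/0.9274343658879095 = 0.9956118420379896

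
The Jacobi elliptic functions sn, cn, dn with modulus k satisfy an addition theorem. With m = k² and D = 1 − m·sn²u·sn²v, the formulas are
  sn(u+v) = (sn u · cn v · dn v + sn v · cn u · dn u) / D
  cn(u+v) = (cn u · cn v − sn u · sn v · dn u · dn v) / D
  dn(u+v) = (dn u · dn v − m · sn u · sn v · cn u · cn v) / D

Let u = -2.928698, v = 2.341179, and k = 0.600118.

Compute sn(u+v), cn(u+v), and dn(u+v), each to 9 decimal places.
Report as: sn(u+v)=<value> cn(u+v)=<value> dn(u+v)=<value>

sn u = -0.5332732794898401, cn u = -0.8459430296315178, dn u = 0.947408458456304
sn v = 0.8862041891847118, cn v = -0.4632948683845608, dn v = 0.846852968948407
m = k² = 0.360141613924
D = 1 − m·sn²u·sn²v = 0.9195658363877665
sn(u+v) = (sn u·cn v·dn v + sn v·cn u·dn u)/D = -0.5010256779527741/0.9195658363877665 = -0.5448502522896027
cn(u+v) = (cn u·cn v − sn u·sn v·dn u·dn v)/D = 0.7710866342269821/0.9195658363877665 = 0.8385333640231355
dn(u+v) = (dn u·dn v − m·sn u·sn v·cn u·cn v)/D = 0.8690202274877033/0.9195658363877665 = 0.9450331809861313

sn(u+v)=-0.544850252 cn(u+v)=0.838533364 dn(u+v)=0.945033181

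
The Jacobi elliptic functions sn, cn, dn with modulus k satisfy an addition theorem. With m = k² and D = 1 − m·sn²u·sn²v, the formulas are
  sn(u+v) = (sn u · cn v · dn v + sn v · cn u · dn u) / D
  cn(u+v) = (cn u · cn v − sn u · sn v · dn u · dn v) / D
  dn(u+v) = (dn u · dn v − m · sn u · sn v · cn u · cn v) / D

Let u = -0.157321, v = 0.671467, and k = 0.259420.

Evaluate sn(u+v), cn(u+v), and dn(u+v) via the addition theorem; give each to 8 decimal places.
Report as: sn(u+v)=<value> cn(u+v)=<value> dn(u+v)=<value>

sn u = -0.1566299385969917, cn u = 0.9876573607962949, dn u = 0.9991741411260464
sn v = 0.619705721637265, cn v = 0.784834261847708, dn v = 0.9869928660110055
m = k² = 0.0672987364
D = 1 − m·sn²u·sn²v = 0.9993659442034724
sn(u+v) = (sn u·cn v·dn v + sn v·cn u·dn u)/D = 0.4902218506439322/0.9993659442034724 = 0.4905328758572568
cn(u+v) = (cn u·cn v − sn u·sn v·dn u·dn v)/D = 0.8708701554106307/0.9993659442034724 = 0.8714226860159248
dn(u+v) = (dn u·dn v − m·sn u·sn v·cn u·cn v)/D = 0.9912412566318667/0.9993659442034724 = 0.9918701576547305

sn(u+v)=0.49053288 cn(u+v)=0.87142269 dn(u+v)=0.99187016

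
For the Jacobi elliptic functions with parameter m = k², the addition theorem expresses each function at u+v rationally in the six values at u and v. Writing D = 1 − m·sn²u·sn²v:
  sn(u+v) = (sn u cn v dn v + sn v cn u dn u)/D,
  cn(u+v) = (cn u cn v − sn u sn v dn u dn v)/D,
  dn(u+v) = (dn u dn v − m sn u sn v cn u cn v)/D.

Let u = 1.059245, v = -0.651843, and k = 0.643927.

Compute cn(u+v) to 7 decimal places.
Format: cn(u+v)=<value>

sn u = 0.8382181335082379, cn u = 0.5453350902499911, dn u = 0.8418245345927885
sn v = -0.5926682326917145, cn v = 0.8054466872227359, dn v = 0.9243130789661499
m = k² = 0.414641981329
D = 1 − m·sn²u·sn²v = 0.897668185775012
cn(u+v) = (cn u·cn v − sn u·sn v·dn u·dn v)/D = 0.825791635968134/0.897668185775012 = 0.9199297123972121

cn(u+v)=0.9199297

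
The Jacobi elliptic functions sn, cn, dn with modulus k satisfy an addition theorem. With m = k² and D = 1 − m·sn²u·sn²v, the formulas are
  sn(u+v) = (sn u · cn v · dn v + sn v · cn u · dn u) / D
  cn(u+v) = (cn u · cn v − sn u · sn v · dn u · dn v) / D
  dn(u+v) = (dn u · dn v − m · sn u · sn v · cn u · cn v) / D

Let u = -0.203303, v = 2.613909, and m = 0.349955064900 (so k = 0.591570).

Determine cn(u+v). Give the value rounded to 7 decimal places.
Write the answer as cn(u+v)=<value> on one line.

sn u = -0.2014296470194288, cn u = 0.979502984835487, dn u = 0.9928750964990234
sn v = 0.7456064272580393, cn v = -0.6663865662147626, dn v = 0.8974685789450981
m = k² = 0.3499550649
D = 1 − m·sn²u·sn²v = 0.9921063411518069
cn(u+v) = (cn u·cn v − sn u·sn v·dn u·dn v)/D = -0.5188996561222775/0.9921063411518069 = -0.5230282627967581

cn(u+v)=-0.5230283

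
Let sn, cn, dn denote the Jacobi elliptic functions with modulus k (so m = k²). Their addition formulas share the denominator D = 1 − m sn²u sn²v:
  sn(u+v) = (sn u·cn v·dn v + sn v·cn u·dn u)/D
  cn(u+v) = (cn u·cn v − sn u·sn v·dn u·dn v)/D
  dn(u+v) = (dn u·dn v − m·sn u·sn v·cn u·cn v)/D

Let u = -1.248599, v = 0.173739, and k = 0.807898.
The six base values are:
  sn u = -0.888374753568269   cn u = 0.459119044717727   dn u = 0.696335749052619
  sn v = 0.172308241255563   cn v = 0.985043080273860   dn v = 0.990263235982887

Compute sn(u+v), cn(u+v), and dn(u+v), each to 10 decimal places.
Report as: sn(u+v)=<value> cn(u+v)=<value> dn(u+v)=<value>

sn(u+v)=-0.8240831931 cn(u+v)=0.5664687907 dn(u+v)=0.7461524185

m = k² = 0.652699178404
D = 1 − m·sn²u·sn²v = 0.9847061234173733
sn(u+v) = (sn u·cn v·dn v + sn v·cn u·dn u)/D = -0.8114797664373196/0.9847061234173733 = -0.8240831930861968
cn(u+v) = (cn u·cn v − sn u·sn v·dn u·dn v)/D = 0.5578052869581862/0.9847061234173733 = 0.5664687907315442
dn(u+v) = (dn u·dn v − m·sn u·sn v·cn u·cn v)/D = 0.7347408554969465/0.9847061234173733 = 0.7461524184972722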